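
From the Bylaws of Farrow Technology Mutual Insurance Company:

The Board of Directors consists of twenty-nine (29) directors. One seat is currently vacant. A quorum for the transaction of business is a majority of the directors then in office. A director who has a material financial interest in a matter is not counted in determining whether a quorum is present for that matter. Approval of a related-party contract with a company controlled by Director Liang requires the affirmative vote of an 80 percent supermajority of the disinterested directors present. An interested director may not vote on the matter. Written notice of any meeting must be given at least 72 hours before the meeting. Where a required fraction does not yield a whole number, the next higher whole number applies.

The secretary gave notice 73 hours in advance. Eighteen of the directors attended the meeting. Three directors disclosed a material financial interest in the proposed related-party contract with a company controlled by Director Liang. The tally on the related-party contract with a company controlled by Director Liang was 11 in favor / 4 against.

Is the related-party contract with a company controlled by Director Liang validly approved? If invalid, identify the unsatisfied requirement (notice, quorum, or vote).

Notice: 73 hours given; 72 required (73 ≥ 72). Satisfied.
Quorum: 18 present, but the 3 interested directors do not count, leaving 15. Quorum is 15. Satisfied.
Vote: the related-party contract with a company controlled by Director Liang requires four-fifths of the disinterested directors present (18 − 3 = 15). 4/5 of 15 = 12, so 12 affirmative votes are needed; 11 voted in favor. Not satisfied.

Invalid — vote requirement not satisfied.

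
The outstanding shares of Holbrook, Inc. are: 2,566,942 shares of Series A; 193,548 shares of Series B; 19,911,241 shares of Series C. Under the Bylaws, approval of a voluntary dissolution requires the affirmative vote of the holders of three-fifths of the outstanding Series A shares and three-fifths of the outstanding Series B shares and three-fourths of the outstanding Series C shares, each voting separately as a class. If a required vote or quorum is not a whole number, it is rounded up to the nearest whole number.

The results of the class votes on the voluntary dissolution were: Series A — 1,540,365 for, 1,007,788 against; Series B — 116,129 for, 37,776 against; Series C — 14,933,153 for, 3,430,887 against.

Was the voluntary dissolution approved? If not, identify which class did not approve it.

Series A: 3/5 of 2566942 = 1540165.20, rounded up to 1540166; 1,540,166 required, 1,540,365 in favor — approved.
Series B: 3/5 of 193548 = 116128.80, rounded up to 116129; 116,129 required, 116,129 in favor — approved.
Series C: 3/4 of 19911241 = 14933430.75, rounded up to 14933431; 14,933,431 required, 14,933,153 in favor — not approved.

Not approved — the Series C shares did not give the required vote.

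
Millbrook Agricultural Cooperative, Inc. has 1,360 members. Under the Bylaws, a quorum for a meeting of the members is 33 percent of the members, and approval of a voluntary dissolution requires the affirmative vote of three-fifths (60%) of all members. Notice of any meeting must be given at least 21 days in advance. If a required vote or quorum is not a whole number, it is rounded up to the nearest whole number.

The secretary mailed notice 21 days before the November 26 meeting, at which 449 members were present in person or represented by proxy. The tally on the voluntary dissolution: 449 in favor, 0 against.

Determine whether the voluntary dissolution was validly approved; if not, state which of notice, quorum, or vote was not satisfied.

Invalid — vote requirement not satisfied.

Notice: 21 days given; 21 required. Satisfied.
Quorum: 33% of 1,360 = 448.80, rounded up to 449; 449 present. Satisfied.
Vote: requires three-fifths of all members (1,360); 3/5 of 1360 = 816, so 816 needed; 449 in favor. Not satisfied.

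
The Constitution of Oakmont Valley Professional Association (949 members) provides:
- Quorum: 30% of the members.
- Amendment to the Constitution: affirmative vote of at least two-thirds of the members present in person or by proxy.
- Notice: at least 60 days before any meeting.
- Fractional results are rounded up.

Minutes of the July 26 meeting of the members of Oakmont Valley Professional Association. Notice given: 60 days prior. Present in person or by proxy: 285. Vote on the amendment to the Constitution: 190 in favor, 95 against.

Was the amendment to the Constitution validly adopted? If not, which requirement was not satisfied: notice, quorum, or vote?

Valid — all requirements satisfied.

Notice: 60 days given; 60 required. Satisfied.
Quorum: 30% of 949 = 284.70, rounded up to 285; 285 present. Satisfied.
Vote: requires two-thirds of those present (285); 2/3 of 285 = 190, so 190 needed; 190 in favor. Satisfied.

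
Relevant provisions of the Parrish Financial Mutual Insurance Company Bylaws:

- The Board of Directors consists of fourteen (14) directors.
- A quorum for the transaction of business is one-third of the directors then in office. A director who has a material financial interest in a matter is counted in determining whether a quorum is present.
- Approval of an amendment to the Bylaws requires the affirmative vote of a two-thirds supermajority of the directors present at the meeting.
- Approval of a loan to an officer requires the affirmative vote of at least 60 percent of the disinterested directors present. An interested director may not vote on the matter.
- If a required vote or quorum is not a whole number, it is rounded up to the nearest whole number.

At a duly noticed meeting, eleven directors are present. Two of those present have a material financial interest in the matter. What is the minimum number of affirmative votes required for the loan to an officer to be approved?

6

The loan to an officer requires three-fifths of the disinterested directors present (11 − 2 = 9).
3/5 of 9 = 5.40, rounded up to 6.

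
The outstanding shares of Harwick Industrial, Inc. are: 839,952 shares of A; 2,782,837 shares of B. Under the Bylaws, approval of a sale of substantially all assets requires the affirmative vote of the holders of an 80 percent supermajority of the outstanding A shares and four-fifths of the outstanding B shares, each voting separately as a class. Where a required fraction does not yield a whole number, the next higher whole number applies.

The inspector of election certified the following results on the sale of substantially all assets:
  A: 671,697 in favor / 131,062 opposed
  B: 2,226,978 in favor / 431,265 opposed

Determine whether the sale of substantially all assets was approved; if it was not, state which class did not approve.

A: 4/5 of 839952 = 671961.60, rounded up to 671962; 671,962 required, 671,697 in favor — not approved.
B: 4/5 of 2782837 = 2226269.60, rounded up to 2226270; 2,226,270 required, 2,226,978 in favor — approved.

Not approved — the A shares did not give the required vote.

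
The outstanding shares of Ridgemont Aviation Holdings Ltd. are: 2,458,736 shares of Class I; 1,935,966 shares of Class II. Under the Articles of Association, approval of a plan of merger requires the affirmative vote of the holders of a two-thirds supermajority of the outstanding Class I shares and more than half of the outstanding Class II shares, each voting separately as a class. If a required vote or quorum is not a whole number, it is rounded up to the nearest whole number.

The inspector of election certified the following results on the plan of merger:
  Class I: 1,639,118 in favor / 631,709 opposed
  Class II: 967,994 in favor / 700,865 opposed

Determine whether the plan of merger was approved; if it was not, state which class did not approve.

Class I: 2/3 of 2458736 = 1639157.33, rounded up to 1639158; 1,639,158 required, 1,639,118 in favor — not approved.
Class II: a majority of 1935966 is 967984; 967,984 required, 967,994 in favor — approved.

Not approved — the Class I shares did not give the required vote.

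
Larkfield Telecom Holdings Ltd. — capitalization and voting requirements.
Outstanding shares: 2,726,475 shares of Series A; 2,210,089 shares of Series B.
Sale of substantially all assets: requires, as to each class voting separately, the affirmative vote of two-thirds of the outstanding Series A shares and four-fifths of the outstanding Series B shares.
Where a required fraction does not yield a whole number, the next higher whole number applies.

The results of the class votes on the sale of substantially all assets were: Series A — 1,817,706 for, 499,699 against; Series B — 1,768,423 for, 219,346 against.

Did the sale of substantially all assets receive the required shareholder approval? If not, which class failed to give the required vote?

Approved — every class gave the required vote.

Series A: 2/3 of 2726475 = 1817650; 1,817,650 required, 1,817,706 in favor — approved.
Series B: 4/5 of 2210089 = 1768071.20, rounded up to 1768072; 1,768,072 required, 1,768,423 in favor — approved.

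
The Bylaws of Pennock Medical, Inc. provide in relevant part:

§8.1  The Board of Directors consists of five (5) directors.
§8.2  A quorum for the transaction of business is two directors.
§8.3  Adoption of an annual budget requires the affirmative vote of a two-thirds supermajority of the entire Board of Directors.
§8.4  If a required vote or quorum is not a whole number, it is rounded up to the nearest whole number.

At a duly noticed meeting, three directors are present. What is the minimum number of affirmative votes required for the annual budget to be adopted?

The annual budget requires two-thirds of the entire Board of Directors (5).
2/3 of 5 = 3.33, rounded up to 4.
(Only 3 can vote, so the annual budget cannot pass at this meeting, but the required vote is still 4.)

4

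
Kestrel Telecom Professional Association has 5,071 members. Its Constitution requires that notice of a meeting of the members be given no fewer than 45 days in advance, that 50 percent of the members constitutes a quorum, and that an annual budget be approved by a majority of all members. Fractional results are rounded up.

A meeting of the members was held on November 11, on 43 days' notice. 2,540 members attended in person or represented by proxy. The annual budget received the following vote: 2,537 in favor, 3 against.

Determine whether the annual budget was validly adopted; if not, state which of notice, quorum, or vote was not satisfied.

Invalid — notice requirement not satisfied.

Notice: 43 days given; 45 required. Not satisfied.
Quorum: 50% of 5,071 = 2,535.50, rounded up to 2,536; 2,540 present. Satisfied.
Vote: requires a majority of all members (5,071); a majority of 5071 is 2536, so 2,536 needed; 2,537 in favor. Satisfied.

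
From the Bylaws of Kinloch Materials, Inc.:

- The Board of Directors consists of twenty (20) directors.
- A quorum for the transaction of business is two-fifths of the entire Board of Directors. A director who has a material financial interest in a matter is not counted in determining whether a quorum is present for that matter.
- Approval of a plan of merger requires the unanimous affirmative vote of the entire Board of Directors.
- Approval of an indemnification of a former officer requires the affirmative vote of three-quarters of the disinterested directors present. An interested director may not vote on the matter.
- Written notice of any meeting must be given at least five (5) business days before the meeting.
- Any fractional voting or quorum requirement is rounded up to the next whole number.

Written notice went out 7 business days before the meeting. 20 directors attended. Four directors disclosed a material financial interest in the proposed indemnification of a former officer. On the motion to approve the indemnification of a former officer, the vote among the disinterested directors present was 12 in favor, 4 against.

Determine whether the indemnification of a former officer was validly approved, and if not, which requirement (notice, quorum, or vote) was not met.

Valid — all requirements satisfied.

Notice: 7 business days given; 5 required (7 ≥ 5). Satisfied.
Quorum: 20 present, but the 4 interested directors do not count, leaving 16. Quorum is 8. Satisfied.
Vote: the indemnification of a former officer requires three-fourths of the disinterested directors present (20 − 4 = 16). 3/4 of 16 = 12, so 12 affirmative votes are needed; 12 voted in favor. Satisfied.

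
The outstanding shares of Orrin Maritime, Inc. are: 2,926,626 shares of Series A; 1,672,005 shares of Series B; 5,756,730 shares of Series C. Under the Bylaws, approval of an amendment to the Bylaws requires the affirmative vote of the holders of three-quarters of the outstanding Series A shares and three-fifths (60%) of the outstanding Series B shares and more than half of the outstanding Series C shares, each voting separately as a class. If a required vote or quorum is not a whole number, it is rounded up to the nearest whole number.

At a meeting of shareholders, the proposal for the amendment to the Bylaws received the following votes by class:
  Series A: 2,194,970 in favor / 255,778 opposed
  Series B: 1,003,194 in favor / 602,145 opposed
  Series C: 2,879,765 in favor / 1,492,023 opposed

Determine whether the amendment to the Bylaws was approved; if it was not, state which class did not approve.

Series A: 3/4 of 2926626 = 2194969.50, rounded up to 2194970; 2,194,970 required, 2,194,970 in favor — approved.
Series B: 3/5 of 1672005 = 1003203; 1,003,203 required, 1,003,194 in favor — not approved.
Series C: a majority of 5756730 is 2878366; 2,878,366 required, 2,879,765 in favor — approved.

Not approved — the Series B shares did not give the required vote.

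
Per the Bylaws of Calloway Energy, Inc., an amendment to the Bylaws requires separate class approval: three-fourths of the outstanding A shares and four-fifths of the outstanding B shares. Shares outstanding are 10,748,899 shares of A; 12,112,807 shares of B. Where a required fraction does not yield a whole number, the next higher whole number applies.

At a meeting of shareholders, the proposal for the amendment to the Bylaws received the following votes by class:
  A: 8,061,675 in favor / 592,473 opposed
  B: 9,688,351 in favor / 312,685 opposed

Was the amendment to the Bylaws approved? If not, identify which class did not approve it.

A: 3/4 of 10748899 = 8061674.25, rounded up to 8061675; 8,061,675 required, 8,061,675 in favor — approved.
B: 4/5 of 12112807 = 9690245.60, rounded up to 9690246; 9,690,246 required, 9,688,351 in favor — not approved.

Not approved — the B shares did not give the required vote.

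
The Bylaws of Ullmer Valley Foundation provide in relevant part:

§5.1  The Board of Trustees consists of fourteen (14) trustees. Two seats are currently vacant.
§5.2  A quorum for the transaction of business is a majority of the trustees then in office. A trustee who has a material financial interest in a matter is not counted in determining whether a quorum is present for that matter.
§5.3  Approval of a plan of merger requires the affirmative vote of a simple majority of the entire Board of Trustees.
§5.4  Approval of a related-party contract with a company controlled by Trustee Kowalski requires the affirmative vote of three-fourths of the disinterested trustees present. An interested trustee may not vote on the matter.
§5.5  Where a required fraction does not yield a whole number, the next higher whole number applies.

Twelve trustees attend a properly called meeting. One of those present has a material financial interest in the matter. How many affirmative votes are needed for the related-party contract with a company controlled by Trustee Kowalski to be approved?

9

The related-party contract with a company controlled by Trustee Kowalski requires three-fourths of the disinterested trustees present (12 − 1 = 11).
3/4 of 11 = 8.25, rounded up to 9.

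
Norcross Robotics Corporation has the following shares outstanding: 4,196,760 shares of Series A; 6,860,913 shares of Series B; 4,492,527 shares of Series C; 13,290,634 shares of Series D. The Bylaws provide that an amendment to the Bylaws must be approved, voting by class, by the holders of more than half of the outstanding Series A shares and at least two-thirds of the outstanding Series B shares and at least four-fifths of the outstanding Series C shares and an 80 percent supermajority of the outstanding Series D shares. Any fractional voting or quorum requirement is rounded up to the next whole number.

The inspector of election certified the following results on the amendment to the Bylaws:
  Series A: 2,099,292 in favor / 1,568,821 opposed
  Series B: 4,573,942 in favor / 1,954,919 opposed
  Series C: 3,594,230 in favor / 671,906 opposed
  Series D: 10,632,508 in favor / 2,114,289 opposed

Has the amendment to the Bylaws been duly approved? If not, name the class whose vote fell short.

Approved — every class gave the required vote.

Series A: a majority of 4196760 is 2098381; 2,098,381 required, 2,099,292 in favor — approved.
Series B: 2/3 of 6860913 = 4573942; 4,573,942 required, 4,573,942 in favor — approved.
Series C: 4/5 of 4492527 = 3594021.60, rounded up to 3594022; 3,594,022 required, 3,594,230 in favor — approved.
Series D: 4/5 of 13290634 = 10632507.20, rounded up to 10632508; 10,632,508 required, 10,632,508 in favor — approved.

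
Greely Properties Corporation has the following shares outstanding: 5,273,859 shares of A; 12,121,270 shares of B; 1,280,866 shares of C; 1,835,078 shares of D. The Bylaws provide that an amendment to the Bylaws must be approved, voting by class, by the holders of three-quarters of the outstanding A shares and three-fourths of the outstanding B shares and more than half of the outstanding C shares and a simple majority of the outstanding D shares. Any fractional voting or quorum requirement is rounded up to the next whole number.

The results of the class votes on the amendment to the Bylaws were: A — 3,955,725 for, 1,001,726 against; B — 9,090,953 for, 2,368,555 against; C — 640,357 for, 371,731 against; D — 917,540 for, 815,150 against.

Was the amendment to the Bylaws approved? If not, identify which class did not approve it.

Not approved — the C shares did not give the required vote.

A: 3/4 of 5273859 = 3955394.25, rounded up to 3955395; 3,955,395 required, 3,955,725 in favor — approved.
B: 3/4 of 12121270 = 9090952.50, rounded up to 9090953; 9,090,953 required, 9,090,953 in favor — approved.
C: a majority of 1280866 is 640434; 640,434 required, 640,357 in favor — not approved.
D: a majority of 1835078 is 917540; 917,540 required, 917,540 in favor — approved.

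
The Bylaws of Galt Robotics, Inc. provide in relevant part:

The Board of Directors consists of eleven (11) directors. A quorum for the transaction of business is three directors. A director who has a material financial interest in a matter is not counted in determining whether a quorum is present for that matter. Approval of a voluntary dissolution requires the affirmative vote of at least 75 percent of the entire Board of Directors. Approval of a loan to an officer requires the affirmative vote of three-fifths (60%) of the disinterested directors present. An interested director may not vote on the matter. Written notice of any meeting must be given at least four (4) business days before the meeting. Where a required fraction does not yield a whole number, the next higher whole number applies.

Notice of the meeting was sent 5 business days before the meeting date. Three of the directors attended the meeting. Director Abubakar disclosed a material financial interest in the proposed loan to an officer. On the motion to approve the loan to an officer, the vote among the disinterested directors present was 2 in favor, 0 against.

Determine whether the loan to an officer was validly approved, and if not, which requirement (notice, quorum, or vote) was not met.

Invalid — quorum requirement not satisfied.

Notice: 5 business days given; 4 required (5 ≥ 4). Satisfied.
Quorum: 3 present, but the 1 interested director does not count, leaving 2. Quorum is 3. Not satisfied.
Vote: the loan to an officer requires three-fifths of the disinterested directors present (3 − 1 = 2). 3/5 of 2 = 1.20, rounded up to 2, so 2 affirmative votes are needed; 2 voted in favor. Satisfied. (Moot — without a quorum no business can be validly transacted.)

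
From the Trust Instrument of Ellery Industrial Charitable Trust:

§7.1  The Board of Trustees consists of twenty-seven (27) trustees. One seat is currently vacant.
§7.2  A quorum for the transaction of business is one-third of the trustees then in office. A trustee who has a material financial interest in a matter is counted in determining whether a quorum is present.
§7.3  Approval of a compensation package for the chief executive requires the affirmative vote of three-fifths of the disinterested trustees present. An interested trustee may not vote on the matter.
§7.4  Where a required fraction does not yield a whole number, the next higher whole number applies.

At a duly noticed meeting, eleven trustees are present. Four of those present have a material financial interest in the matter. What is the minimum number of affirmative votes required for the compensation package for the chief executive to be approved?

The compensation package for the chief executive requires three-fifths of the disinterested trustees present (11 − 4 = 7).
3/5 of 7 = 4.20, rounded up to 5.

5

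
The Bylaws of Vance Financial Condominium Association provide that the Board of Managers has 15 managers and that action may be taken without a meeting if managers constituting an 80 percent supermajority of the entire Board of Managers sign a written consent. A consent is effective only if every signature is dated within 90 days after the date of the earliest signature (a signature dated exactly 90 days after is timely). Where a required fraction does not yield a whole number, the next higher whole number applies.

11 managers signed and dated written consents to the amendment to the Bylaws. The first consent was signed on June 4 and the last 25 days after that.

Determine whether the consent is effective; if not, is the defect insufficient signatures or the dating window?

Signatures required: an 80 percent supermajority of 15 — 4/5 of 15 = 12, so 12 needed; 11 signed. Insufficient.
Dating window: the latest signature is 25 days after the earliest; the limit is 90 days. Within the window.

Not effective — insufficient signatures.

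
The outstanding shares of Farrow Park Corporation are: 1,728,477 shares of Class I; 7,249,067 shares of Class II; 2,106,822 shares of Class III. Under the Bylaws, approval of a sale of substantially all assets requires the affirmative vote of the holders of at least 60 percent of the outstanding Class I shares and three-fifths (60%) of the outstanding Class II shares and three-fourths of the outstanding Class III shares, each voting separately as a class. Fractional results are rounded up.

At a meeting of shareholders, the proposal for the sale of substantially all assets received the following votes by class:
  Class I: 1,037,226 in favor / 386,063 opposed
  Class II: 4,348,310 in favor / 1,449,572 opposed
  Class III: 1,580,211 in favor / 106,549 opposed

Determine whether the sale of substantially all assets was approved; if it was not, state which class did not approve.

Not approved — the Class II shares did not give the required vote.

Class I: 3/5 of 1728477 = 1037086.20, rounded up to 1037087; 1,037,087 required, 1,037,226 in favor — approved.
Class II: 3/5 of 7249067 = 4349440.20, rounded up to 4349441; 4,349,441 required, 4,348,310 in favor — not approved.
Class III: 3/4 of 2106822 = 1580116.50, rounded up to 1580117; 1,580,117 required, 1,580,211 in favor — approved.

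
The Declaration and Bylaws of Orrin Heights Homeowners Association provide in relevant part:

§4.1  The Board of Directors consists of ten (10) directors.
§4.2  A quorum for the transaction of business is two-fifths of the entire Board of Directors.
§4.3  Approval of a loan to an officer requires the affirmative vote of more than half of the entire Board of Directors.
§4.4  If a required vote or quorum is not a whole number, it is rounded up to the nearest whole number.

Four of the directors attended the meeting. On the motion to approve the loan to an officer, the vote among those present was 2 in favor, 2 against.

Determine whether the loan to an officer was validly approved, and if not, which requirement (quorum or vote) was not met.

Invalid — vote requirement not satisfied.

Quorum: 4 present; quorum is 4. Satisfied.
Vote: the loan to an officer requires a majority of the entire Board of Directors (10). A majority of 10 is 6, so 6 affirmative votes are needed; 2 voted in favor. Not satisfied.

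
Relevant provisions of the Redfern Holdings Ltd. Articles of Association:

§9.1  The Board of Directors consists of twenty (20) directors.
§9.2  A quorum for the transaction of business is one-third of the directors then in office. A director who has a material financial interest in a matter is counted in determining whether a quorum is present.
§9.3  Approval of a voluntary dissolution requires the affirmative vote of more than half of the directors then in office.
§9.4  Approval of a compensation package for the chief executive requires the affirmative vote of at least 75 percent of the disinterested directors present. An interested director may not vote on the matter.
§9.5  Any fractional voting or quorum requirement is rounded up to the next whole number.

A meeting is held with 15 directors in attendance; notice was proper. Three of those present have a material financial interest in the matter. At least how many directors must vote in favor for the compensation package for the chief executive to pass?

The compensation package for the chief executive requires three-fourths of the disinterested directors present (15 − 3 = 12).
3/4 of 12 = 9.

9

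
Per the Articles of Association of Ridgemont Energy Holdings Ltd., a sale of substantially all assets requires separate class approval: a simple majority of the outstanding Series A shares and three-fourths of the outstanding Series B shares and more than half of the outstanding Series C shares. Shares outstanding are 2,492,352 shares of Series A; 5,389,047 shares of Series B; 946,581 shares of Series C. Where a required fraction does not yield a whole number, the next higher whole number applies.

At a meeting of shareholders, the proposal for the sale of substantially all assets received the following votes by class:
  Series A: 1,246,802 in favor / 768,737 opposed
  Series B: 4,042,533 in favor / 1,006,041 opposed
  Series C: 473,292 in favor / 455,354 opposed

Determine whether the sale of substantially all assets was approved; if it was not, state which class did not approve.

Series A: a majority of 2492352 is 1246177; 1,246,177 required, 1,246,802 in favor — approved.
Series B: 3/4 of 5389047 = 4041785.25, rounded up to 4041786; 4,041,786 required, 4,042,533 in favor — approved.
Series C: a majority of 946581 is 473291; 473,291 required, 473,292 in favor — approved.

Approved — every class gave the required vote.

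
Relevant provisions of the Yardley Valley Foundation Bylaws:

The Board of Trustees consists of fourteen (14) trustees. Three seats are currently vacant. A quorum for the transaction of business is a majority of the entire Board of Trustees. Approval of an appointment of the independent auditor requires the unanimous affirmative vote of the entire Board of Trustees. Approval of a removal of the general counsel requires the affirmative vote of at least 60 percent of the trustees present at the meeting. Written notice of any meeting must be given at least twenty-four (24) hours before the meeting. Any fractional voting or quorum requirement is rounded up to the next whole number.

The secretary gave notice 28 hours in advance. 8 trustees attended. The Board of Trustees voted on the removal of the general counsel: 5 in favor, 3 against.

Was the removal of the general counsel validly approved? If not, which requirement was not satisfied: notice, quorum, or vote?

Valid — all requirements satisfied.

Notice: 28 hours given; 24 required (28 ≥ 24). Satisfied.
Quorum: 8 present; quorum is 8. Satisfied.
Vote: the removal of the general counsel requires three-fifths of the trustees present (8). 3/5 of 8 = 4.80, rounded up to 5, so 5 affirmative votes are needed; 5 voted in favor. Satisfied.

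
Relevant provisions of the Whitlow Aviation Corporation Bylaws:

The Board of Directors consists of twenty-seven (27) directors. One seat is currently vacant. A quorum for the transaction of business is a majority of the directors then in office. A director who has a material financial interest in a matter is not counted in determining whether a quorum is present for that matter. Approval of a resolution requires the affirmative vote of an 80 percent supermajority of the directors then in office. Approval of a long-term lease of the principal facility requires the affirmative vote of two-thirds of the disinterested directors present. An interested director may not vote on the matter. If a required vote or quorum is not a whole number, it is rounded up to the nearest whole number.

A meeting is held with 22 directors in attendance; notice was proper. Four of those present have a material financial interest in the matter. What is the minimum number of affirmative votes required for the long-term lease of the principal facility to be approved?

The long-term lease of the principal facility requires two-thirds of the disinterested directors present (22 − 4 = 18).
2/3 of 18 = 12.

12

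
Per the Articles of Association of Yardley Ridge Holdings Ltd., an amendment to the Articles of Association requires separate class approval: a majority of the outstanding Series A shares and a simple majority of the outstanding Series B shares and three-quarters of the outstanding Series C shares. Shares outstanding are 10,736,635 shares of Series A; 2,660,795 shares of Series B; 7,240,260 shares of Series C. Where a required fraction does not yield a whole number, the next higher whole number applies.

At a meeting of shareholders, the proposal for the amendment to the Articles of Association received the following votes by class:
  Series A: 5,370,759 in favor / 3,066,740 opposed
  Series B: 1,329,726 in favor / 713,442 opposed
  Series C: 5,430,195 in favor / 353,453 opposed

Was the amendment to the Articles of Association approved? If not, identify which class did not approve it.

Series A: a majority of 10736635 is 5368318; 5,368,318 required, 5,370,759 in favor — approved.
Series B: a majority of 2660795 is 1330398; 1,330,398 required, 1,329,726 in favor — not approved.
Series C: 3/4 of 7240260 = 5430195; 5,430,195 required, 5,430,195 in favor — approved.

Not approved — the Series B shares did not give the required vote.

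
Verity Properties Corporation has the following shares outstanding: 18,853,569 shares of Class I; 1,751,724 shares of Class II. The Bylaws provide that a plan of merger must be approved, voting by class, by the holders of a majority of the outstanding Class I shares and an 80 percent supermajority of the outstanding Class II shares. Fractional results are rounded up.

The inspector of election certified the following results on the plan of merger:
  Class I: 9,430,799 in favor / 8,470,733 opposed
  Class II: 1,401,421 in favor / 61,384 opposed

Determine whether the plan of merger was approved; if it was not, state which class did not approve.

Class I: a majority of 18853569 is 9426785; 9,426,785 required, 9,430,799 in favor — approved.
Class II: 4/5 of 1751724 = 1401379.20, rounded up to 1401380; 1,401,380 required, 1,401,421 in favor — approved.

Approved — every class gave the required vote.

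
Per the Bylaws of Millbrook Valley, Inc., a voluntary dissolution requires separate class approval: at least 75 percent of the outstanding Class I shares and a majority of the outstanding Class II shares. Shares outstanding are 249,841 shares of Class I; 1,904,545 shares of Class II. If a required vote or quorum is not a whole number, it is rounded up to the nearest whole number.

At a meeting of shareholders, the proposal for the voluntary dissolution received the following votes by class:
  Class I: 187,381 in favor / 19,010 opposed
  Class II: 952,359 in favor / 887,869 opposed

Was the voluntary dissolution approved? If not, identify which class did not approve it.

Class I: 3/4 of 249841 = 187380.75, rounded up to 187381; 187,381 required, 187,381 in favor — approved.
Class II: a majority of 1904545 is 952273; 952,273 required, 952,359 in favor — approved.

Approved — every class gave the required vote.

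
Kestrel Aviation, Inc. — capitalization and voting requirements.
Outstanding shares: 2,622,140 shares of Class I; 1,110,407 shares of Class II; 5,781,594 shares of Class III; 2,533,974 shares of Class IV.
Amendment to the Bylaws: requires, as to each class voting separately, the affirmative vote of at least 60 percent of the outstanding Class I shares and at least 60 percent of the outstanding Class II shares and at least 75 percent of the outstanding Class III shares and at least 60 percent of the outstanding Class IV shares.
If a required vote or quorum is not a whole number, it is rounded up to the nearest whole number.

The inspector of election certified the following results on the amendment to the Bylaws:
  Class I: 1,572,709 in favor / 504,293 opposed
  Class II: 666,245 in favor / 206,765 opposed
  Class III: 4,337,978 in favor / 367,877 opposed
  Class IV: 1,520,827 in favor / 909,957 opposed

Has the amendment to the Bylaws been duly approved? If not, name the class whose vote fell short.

Not approved — the Class I shares did not give the required vote.

Class I: 3/5 of 2622140 = 1573284; 1,573,284 required, 1,572,709 in favor — not approved.
Class II: 3/5 of 1110407 = 666244.20, rounded up to 666245; 666,245 required, 666,245 in favor — approved.
Class III: 3/4 of 5781594 = 4336195.50, rounded up to 4336196; 4,336,196 required, 4,337,978 in favor — approved.
Class IV: 3/5 of 2533974 = 1520384.40, rounded up to 1520385; 1,520,385 required, 1,520,827 in favor — approved.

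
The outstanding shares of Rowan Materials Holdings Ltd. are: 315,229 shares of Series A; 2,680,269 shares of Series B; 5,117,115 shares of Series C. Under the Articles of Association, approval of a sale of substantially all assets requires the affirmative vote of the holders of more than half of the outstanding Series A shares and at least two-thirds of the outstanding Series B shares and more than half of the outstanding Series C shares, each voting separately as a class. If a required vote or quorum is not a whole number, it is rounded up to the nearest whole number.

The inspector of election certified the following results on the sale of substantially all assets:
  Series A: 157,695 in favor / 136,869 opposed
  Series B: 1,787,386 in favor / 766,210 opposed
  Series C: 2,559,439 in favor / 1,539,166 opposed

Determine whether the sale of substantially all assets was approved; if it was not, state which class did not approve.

Series A: a majority of 315229 is 157615; 157,615 required, 157,695 in favor — approved.
Series B: 2/3 of 2680269 = 1786846; 1,786,846 required, 1,787,386 in favor — approved.
Series C: a majority of 5117115 is 2558558; 2,558,558 required, 2,559,439 in favor — approved.

Approved — every class gave the required vote.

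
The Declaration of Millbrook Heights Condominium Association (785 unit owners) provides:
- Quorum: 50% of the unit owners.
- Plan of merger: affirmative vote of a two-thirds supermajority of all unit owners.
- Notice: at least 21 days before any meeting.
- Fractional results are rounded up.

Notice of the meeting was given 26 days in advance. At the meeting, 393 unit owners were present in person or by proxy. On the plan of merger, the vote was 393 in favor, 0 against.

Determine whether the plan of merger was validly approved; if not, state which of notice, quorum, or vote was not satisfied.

Invalid — vote requirement not satisfied.

Notice: 26 days given; 21 required. Satisfied.
Quorum: 50% of 785 = 392.50, rounded up to 393; 393 present. Satisfied.
Vote: requires two-thirds of all unit owners (785); 2/3 of 785 = 523.33, rounded up to 524, so 524 needed; 393 in favor. Not satisfied.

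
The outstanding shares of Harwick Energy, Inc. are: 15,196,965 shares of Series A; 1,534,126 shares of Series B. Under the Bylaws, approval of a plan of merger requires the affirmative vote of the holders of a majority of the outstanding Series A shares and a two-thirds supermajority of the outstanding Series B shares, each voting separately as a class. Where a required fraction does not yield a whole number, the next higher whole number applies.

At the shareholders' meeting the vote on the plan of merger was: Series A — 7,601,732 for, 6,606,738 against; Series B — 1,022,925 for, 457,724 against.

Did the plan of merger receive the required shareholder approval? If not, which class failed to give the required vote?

Series A: a majority of 15196965 is 7598483; 7,598,483 required, 7,601,732 in favor — approved.
Series B: 2/3 of 1534126 = 1022750.67, rounded up to 1022751; 1,022,751 required, 1,022,925 in favor — approved.

Approved — every class gave the required vote.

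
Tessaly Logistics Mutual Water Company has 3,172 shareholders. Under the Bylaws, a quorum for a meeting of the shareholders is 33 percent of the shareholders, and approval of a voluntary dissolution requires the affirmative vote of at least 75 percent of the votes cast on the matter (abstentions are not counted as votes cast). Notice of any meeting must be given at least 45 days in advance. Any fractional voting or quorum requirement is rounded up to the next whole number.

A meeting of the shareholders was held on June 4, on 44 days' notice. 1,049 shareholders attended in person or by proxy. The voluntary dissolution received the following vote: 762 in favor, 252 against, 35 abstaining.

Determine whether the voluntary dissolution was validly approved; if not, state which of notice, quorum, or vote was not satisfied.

Notice: 44 days given; 45 required. Not satisfied.
Quorum: 33% of 3,172 = 1,046.76, rounded up to 1,047; 1,049 present. Satisfied.
Vote: requires three-fourths of the votes cast (1,049 − 35 abstaining = 1,014); 3/4 of 1014 = 760.50, rounded up to 761, so 761 needed; 762 in favor. Satisfied.

Invalid — notice requirement not satisfied.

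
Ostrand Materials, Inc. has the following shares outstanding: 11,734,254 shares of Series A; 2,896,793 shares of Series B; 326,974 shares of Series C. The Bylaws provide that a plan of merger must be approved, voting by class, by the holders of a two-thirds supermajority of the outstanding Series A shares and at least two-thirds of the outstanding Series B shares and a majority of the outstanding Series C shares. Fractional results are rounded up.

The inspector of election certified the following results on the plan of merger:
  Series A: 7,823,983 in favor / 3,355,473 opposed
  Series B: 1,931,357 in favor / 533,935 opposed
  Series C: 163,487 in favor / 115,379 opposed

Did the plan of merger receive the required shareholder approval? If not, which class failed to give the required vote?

Not approved — the Series C shares did not give the required vote.

Series A: 2/3 of 11734254 = 7822836; 7,822,836 required, 7,823,983 in favor — approved.
Series B: 2/3 of 2896793 = 1931195.33, rounded up to 1931196; 1,931,196 required, 1,931,357 in favor — approved.
Series C: a majority of 326974 is 163488; 163,488 required, 163,487 in favor — not approved.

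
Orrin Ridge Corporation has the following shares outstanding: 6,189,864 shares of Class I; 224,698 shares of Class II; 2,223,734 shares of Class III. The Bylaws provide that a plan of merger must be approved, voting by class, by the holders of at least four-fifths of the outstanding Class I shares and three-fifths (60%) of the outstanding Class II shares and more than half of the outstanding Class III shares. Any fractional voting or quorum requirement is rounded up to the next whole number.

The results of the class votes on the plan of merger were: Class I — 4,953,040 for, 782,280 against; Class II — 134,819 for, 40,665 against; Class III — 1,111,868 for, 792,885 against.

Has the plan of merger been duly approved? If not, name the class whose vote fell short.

Class I: 4/5 of 6189864 = 4951891.20, rounded up to 4951892; 4,951,892 required, 4,953,040 in favor — approved.
Class II: 3/5 of 224698 = 134818.80, rounded up to 134819; 134,819 required, 134,819 in favor — approved.
Class III: a majority of 2223734 is 1111868; 1,111,868 required, 1,111,868 in favor — approved.

Approved — every class gave the required vote.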